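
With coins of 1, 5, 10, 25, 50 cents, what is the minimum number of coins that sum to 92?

6

Use the largest denomination that fits, subtract, and repeat.
92 − 1×50→42 − 1×25→17 − 1×10→7 − 1×5→2 − 2×1→0
Total coins = 1 + 1 + 1 + 1 + 2 = 6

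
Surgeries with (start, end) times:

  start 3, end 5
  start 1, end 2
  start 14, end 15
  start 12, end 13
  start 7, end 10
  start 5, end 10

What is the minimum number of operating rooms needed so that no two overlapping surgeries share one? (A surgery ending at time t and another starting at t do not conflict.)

Events (time:±→running): 1:+→1 2:-→0 3:+→1 5:-→0 5:+→1 7:+→2 … peak 2.

2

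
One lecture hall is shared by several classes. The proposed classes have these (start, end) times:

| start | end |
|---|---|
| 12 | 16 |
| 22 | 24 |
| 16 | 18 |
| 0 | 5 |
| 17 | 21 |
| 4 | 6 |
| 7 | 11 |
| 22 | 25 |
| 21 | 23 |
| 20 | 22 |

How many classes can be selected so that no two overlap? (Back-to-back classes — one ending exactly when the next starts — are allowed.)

Order by finish time; keep every interval that doesn't clash with the previous kept one.
By end time: (0,5), (4,6), (7,11), (12,16), (16,18), (17,21), (20,22), (21,23), (22,24), (22,25).
Pick (0,5); next start ≥ 5 → (7,11); next start ≥ 11 → (12,16); next start ≥ 16 → (16,18); next start ≥ 18 → (20,22); next start ≥ 22 → (22,24).
Selected 6 classes.

6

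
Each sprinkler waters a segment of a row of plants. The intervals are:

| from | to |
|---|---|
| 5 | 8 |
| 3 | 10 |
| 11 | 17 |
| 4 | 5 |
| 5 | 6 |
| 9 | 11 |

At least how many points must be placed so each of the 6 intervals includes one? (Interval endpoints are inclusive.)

2

Sort by right endpoint; whenever an interval is uncovered, place a point at its right end.
By right end: [4,5]  [5,6]  [5,8]  [3,10]  [9,11]  [11,17]
[4,5] uncovered → point at 5; [9,11] uncovered → point at 11.
Points: 5, 11 (2 total).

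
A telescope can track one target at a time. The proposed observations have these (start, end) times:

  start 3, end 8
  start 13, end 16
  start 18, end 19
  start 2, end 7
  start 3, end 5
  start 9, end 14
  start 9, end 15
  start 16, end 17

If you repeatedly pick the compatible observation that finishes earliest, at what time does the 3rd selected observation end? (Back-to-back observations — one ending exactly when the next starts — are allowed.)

Order by finish time; keep every interval that doesn't clash with the previous kept one.
By end time: (3,5), (2,7), (3,8), (9,14), (9,15), (13,16), (16,17), (18,19).
Pick (3,5); next start ≥ 5 → (9,14); next start ≥ 14 → (16,17); next start ≥ 17 → (18,19).
Selected: (3,5) (9,14) (16,17) (18,19)

17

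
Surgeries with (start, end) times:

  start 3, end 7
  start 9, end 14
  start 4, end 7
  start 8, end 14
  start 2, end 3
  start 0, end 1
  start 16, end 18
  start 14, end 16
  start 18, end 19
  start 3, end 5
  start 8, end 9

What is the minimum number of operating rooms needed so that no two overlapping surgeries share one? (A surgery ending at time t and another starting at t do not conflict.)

3

Events (time:±→running): 0:+→1 1:-→0 2:+→1 3:-→0 3:+→1 3:+→2 4:+→3 … peak 3.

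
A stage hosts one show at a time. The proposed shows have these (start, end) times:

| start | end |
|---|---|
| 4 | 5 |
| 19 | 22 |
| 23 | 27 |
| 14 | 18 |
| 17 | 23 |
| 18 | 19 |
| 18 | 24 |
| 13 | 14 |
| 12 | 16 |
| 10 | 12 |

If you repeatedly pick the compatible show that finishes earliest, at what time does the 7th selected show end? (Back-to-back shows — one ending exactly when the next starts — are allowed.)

Order by finish time; keep every interval that doesn't clash with the previous kept one.
Sorted by end: (4,5)  (10,12)  (13,14)  (12,16)  (14,18)  (18,19)  (19,22)  (17,23)  (18,24)  (23,27)
take (4,5); take (10,12); take (13,14); skip (12,16); take (14,18); take (18,19); take (19,22); skip (18,24); take (23,27).
Selected: (4,5) (10,12) (13,14) (14,18) (18,19) (19,22) (23,27)

27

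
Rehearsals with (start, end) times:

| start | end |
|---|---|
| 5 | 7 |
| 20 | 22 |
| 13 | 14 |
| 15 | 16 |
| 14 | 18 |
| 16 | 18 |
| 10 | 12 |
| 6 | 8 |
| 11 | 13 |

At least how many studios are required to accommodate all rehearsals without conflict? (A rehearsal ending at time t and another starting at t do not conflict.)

The answer is the maximum number of intervals overlapping at any instant.
starts: [5, 6, 10, 11, 13, 14, 15, 16, 20]
ends:   [7, 8, 12, 13, 14, 16, 18, 18, 22]
s5→1 s6→2  — peak 2.

2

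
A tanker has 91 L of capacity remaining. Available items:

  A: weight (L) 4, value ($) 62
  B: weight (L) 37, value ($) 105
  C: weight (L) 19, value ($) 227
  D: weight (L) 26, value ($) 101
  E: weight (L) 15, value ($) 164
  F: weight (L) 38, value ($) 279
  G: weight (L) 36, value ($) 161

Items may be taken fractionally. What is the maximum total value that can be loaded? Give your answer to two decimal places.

Greedy by value/weight ratio, highest first.
Order: A (62/4=15.50) > C (227/19=11.95) > E (164/15=10.93) > F (279/38=7.34) > G (161/36=4.47) > D (101/26=3.88) > B (105/37=2.84)
Fill: take A (4 @ 62) → take C (19 @ 227) → take E (15 @ 164) → take F (38 @ 279) → take 15/36 of G → 67.08; 91/91 used.
Total value = 799.08

799.08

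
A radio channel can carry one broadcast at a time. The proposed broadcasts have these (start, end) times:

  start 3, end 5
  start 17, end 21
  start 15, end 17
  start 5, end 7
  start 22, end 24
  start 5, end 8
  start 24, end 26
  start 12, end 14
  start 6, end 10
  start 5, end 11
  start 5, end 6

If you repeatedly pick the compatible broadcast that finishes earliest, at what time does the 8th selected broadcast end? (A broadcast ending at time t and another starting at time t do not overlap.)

Greedy by earliest finish: after sorting by end time, pick each interval compatible with the last pick.
By end time: (3,5), (5,6), (5,7), (5,8), (6,10), (5,11), (12,14), (15,17), (17,21), (22,24), (24,26).
Pick (3,5); next start ≥ 5 → (5,6); next start ≥ 6 → (6,10); next start ≥ 10 → (12,14); next start ≥ 14 → (15,17); next start ≥ 17 → (17,21); next start ≥ 21 → (22,24); next start ≥ 24 → (24,26).
Selected: (3,5) (5,6) (6,10) (12,14) (15,17) (17,21) (22,24) (24,26)

26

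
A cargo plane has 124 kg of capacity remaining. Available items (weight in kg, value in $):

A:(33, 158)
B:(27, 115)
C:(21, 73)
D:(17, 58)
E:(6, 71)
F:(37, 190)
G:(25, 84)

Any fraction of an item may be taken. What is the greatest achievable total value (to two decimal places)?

Greedy by value/weight ratio, highest first.
Ratios (sorted): E 11.83, F 5.14, A 4.79, B 4.26, C 3.48, D 3.41, G 3.36
take E (6 @ 71); take F (37 @ 190); take A (33 @ 158); take B (27 @ 115); take C (21 @ 73). Capacity used 124/124.
Total value = 607.00

607.00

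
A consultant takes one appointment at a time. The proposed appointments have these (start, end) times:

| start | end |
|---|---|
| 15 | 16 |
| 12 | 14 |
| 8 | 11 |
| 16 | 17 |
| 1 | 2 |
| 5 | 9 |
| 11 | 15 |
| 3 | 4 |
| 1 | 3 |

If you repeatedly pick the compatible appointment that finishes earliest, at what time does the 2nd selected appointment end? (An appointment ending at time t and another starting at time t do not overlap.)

Sorted by end: (1,2)  (1,3)  (3,4)  (5,9)  (8,11)  (12,14)  (11,15)  (15,16)  (16,17)
take (1,2); take (3,4); take (5,9); skip (8,11); take (12,14); take (15,16); take (16,17).
Selected: (1,2) (3,4) (5,9) (12,14) (15,16) (16,17)

4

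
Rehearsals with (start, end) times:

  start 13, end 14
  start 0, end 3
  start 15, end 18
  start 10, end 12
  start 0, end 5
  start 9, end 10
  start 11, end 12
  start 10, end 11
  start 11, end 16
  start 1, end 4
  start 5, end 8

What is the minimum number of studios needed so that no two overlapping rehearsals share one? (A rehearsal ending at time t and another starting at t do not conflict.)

3

Events (time:±→running): 0:+→1 0:+→2 1:+→3 … peak 3.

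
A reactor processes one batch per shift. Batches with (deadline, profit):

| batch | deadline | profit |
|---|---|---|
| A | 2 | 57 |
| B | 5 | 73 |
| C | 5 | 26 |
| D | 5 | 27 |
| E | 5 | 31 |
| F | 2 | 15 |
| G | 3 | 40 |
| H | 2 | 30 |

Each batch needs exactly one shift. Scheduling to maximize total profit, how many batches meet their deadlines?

5

Profit order: B=73 A=57 G=40 E=31 H=30 D=27 C=26 F=15
Assign: B→slot 5, A→slot 2, G→slot 3, E→slot 4, H→slot 1, D skipped, C skipped, F skipped.
Slots: [1:H] [2:A] [3:G] [4:E] [5:B]
5 of 8 scheduled.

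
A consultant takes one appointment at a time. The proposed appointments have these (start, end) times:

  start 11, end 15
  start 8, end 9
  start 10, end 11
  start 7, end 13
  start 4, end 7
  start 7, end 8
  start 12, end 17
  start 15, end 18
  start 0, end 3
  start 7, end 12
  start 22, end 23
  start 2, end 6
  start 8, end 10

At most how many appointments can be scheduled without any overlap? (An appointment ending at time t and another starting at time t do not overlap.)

Greedy by earliest finish: after sorting by end time, pick each interval compatible with the last pick.
By end time: (0,3), (2,6), (4,7), (7,8), (8,9), (8,10), (10,11), (7,12), (7,13), (11,15), (12,17), (15,18), (22,23).
Pick (0,3); next start ≥ 3 → (4,7); next start ≥ 7 → (7,8); next start ≥ 8 → (8,9); next start ≥ 9 → (10,11); next start ≥ 11 → (11,15); next start ≥ 15 → (15,18); next start ≥ 18 → (22,23).
Selected 8 appointments.

8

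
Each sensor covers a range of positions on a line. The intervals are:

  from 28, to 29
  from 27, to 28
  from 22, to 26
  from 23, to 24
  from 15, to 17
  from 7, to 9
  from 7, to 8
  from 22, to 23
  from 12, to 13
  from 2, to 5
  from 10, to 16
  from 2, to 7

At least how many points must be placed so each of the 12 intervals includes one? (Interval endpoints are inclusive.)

6

By right end: [2,5]  [2,7]  [7,8]  [7,9]  [12,13]  [10,16]  [15,17]  [22,23]  [23,24]  [22,26]  [27,28]  [28,29]
[2,5] uncovered → point at 5; [7,8] uncovered → point at 8; [12,13] uncovered → point at 13; [15,17] uncovered → point at 17; [22,23] uncovered → point at 23; [27,28] uncovered → point at 28.
Points: 5, 8, 13, 17, 23, 28 (6 total).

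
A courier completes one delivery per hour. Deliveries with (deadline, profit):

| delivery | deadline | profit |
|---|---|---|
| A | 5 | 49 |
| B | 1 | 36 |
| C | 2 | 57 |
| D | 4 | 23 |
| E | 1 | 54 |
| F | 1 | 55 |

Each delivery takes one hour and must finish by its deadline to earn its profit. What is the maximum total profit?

By profit: C(d2,57), F(d1,55), E(d1,54), A(d5,49), B(d1,36), D(d4,23)
C→slot 2; F→slot 1; E skipped; A→slot 5; B skipped; D→slot 4.
Profit = 55 + 57 + 23 + 49 = 184

184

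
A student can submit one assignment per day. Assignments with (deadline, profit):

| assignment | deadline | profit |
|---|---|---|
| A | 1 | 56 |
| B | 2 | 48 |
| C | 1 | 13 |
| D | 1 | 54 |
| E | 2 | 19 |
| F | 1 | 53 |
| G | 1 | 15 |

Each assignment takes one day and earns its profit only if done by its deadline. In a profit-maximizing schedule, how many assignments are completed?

2

By profit: A(d1,56), D(d1,54), F(d1,53), B(d2,48), E(d2,19), G(d1,15), C(d1,13)
A→slot 1; D skipped; F skipped; B→slot 2; E skipped; G skipped; C skipped.
2 of 7 scheduled.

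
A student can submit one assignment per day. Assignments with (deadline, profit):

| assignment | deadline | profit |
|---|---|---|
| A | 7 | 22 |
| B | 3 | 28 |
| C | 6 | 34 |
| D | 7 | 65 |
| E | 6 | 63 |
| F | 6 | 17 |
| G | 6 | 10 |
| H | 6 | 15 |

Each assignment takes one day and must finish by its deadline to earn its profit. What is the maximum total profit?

244

By profit: D(d7,65), E(d6,63), C(d6,34), B(d3,28), A(d7,22), F(d6,17), H(d6,15), G(d6,10)
D→slot 7; E→slot 6; C→slot 5; B→slot 3; A→slot 4; F→slot 2; H→slot 1; G skipped.
Profit = 15 + 17 + 28 + 22 + 34 + 63 + 65 = 244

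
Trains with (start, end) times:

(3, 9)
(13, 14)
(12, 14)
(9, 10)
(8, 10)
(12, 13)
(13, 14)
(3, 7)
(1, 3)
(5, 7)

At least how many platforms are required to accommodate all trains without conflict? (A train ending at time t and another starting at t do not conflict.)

3

starts: [1, 3, 3, 5, 8, 9, 12, 12, 13, 13]
ends:   [3, 7, 7, 9, 10, 10, 13, 14, 14, 14]
s1→1 e3→0 s3→1 s3→2 s5→3  — peak 3.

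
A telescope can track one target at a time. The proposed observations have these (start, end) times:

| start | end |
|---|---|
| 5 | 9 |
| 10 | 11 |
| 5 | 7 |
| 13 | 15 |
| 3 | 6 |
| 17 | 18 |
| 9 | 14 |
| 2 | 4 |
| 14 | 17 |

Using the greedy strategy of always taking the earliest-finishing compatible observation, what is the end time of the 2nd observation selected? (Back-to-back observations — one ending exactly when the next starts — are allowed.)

By end time: (2,4), (3,6), (5,7), (5,9), (10,11), (9,14), (13,15), (14,17), (17,18).
Pick (2,4); next start ≥ 4 → (5,7); next start ≥ 7 → (10,11); next start ≥ 11 → (13,15); next start ≥ 15 → (17,18).
Selected: (2,4) (5,7) (10,11) (13,15) (17,18)

7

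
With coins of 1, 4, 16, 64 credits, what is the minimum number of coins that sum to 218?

8

218 − 3×64→26 − 1×16→10 − 2×4→2 − 2×1→0
Total coins = 3 + 1 + 2 + 2 = 8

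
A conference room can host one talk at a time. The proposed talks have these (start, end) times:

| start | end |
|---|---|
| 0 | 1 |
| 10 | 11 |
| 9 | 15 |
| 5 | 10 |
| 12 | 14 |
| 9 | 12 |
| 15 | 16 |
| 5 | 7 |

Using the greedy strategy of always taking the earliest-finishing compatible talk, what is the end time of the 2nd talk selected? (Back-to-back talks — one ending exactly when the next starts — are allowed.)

By end time: (0,1), (5,7), (5,10), (10,11), (9,12), (12,14), (9,15), (15,16).
Pick (0,1); next start ≥ 1 → (5,7); next start ≥ 7 → (10,11); next start ≥ 11 → (12,14); next start ≥ 14 → (15,16).
Selected: (0,1) (5,7) (10,11) (12,14) (15,16)

7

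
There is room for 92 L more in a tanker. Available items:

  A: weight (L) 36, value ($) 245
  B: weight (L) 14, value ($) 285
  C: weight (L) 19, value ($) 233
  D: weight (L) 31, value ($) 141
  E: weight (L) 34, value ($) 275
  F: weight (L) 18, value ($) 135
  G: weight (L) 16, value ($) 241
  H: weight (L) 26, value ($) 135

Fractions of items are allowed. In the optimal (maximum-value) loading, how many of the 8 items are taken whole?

4

Greedy by value/weight ratio, highest first.
Ratios (sorted): B 20.36, G 15.06, C 12.26, E 8.09, F 7.50, A 6.81, H 5.19, D 4.55
take B (14 @ 285); take G (16 @ 241); take C (19 @ 233); take E (34 @ 275); take 9/18 of F → 67.50. Capacity used 92/92.
4 item(s) taken whole; one partial (take 9/18 of F).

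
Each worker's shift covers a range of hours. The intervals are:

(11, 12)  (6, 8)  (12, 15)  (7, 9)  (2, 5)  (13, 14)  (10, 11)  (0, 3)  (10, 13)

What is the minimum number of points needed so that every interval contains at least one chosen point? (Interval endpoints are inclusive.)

4

Process intervals by earliest right end; each time one isn't hit yet, stab at its right endpoint.
By right end: [0,3]  [2,5]  [6,8]  [7,9]  [10,11]  [11,12]  [10,13]  [13,14]  [12,15]
[0,3] uncovered → point at 3; [6,8] uncovered → point at 8; [10,11] uncovered → point at 11; [13,14] uncovered → point at 14.
Points: 3, 8, 11, 14 (4 total).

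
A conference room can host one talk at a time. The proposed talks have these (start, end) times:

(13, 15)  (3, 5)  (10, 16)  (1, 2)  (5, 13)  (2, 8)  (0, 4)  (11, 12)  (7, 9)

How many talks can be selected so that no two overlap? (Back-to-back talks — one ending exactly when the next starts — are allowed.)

Sort by end time and greedily take each interval whose start is ≥ the last chosen end.
By end time: (1,2), (0,4), (3,5), (2,8), (7,9), (11,12), (5,13), (13,15), (10,16).
Pick (1,2); next start ≥ 2 → (3,5); next start ≥ 5 → (7,9); next start ≥ 9 → (11,12); next start ≥ 12 → (13,15).
Selected 5 talks.

5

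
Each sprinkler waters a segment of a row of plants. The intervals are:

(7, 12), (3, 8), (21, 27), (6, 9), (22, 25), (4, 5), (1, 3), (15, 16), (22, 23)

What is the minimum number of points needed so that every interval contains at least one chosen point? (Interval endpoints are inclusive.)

Process intervals by earliest right end; each time one isn't hit yet, stab at its right endpoint.
By right end: [1,3]  [4,5]  [3,8]  [6,9]  [7,12]  [15,16]  [22,23]  [22,25]  [21,27]
[1,3] uncovered → point at 3; [4,5] uncovered → point at 5; [6,9] uncovered → point at 9; [15,16] uncovered → point at 16; [22,23] uncovered → point at 23.
Points: 3, 5, 9, 16, 23 (5 total).

5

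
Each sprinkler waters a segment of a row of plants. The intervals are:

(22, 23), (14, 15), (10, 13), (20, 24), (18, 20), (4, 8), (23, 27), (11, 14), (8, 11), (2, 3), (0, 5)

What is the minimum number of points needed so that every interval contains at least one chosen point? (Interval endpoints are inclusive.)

6

By right end: [2,3]  [0,5]  [4,8]  [8,11]  [10,13]  [11,14]  [14,15]  [18,20]  [22,23]  [20,24]  [23,27]
[2,3] uncovered → point at 3; [4,8] uncovered → point at 8; [10,13] uncovered → point at 13; [14,15] uncovered → point at 15; [18,20] uncovered → point at 20; [22,23] uncovered → point at 23.
Points: 3, 8, 13, 15, 20, 23 (6 total).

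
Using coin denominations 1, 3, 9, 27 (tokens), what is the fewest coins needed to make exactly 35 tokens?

Use the largest denomination that fits, subtract, and repeat.
35 = 1×27 + 2×3 + 2×1
Total coins = 1 + 2 + 2 = 5

5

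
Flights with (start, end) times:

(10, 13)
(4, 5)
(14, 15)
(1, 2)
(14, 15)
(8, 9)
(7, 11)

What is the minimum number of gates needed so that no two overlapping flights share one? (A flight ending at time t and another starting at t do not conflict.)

Events (time:±→running): 1:+→1 2:-→0 4:+→1 5:-→0 7:+→1 8:+→2 … peak 2.

2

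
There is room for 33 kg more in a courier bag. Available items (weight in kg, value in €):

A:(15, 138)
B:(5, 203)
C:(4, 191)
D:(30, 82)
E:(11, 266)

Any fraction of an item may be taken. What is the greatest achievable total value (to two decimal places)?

779.60

Greedy by value/weight ratio, highest first.
Ratios (sorted): C 47.75, B 40.60, E 24.18, A 9.20, D 2.73
take C (4 @ 191); take B (5 @ 203); take E (11 @ 266); take 13/15 of A → 119.60. Capacity used 33/33.
Total value = 779.60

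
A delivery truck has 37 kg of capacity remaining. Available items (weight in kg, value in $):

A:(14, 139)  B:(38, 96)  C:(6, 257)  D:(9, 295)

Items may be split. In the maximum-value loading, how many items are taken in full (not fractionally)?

Sort by value per unit weight and fill in that order.
Ratios (sorted): C 42.83, D 32.78, A 9.93, B 2.53
take C (6 @ 257); take D (9 @ 295); take A (14 @ 139); take 8/38 of B → 20.21. Capacity used 37/37.
3 item(s) taken whole; one partial (take 8/38 of B).

3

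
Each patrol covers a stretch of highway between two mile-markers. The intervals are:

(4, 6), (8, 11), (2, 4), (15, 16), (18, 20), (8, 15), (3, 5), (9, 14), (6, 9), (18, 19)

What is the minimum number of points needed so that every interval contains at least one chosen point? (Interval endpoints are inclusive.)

4

Sort by right endpoint; whenever an interval is uncovered, place a point at its right end.
By right end: [2,4]  [3,5]  [4,6]  [6,9]  [8,11]  [9,14]  [8,15]  [15,16]  [18,19]  [18,20]
[2,4] uncovered → point at 4; [6,9] uncovered → point at 9; [15,16] uncovered → point at 16; [18,19] uncovered → point at 19.
Points: 4, 9, 16, 19 (4 total).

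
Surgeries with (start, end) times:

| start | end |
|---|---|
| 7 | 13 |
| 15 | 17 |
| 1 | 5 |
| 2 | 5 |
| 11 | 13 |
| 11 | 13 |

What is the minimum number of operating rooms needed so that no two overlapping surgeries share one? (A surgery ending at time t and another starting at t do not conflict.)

3

Count concurrent intervals with a sweep; the peak is the room count.
starts: [1, 2, 7, 11, 11, 15]
ends:   [5, 5, 13, 13, 13, 17]
s1→1 s2→2 e5→1 e5→0 s7→1 s11→2 s11→3  — peak 3.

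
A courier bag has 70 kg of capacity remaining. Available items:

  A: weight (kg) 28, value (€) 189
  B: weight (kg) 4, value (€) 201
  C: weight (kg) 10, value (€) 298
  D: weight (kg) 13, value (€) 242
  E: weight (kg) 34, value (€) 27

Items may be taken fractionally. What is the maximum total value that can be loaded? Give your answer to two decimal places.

Ratios (sorted): B 50.25, C 29.80, D 18.62, A 6.75, E 0.79
take B (4 @ 201); take C (10 @ 298); take D (13 @ 242); take A (28 @ 189); take 15/34 of E → 11.91. Capacity used 70/70.
Total value = 941.91

941.91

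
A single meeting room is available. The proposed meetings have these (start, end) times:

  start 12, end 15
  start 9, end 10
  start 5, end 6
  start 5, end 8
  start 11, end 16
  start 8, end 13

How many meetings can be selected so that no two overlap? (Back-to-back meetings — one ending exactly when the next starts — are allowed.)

3

Sorted by end: (5,6)  (5,8)  (9,10)  (8,13)  (12,15)  (11,16)
take (5,6); take (9,10); take (12,15).
Selected 3 meetings.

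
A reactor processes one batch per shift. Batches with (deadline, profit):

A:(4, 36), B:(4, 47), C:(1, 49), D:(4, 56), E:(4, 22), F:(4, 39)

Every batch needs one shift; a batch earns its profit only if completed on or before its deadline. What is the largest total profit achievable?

191

Take jobs in profit order; each goes to the latest open slot no later than its deadline.
By profit: D(d4,56), C(d1,49), B(d4,47), F(d4,39), A(d4,36), E(d4,22)
D→slot 4; C→slot 1; B→slot 3; F→slot 2; A skipped; E skipped.
Profit = 49 + 39 + 47 + 56 = 191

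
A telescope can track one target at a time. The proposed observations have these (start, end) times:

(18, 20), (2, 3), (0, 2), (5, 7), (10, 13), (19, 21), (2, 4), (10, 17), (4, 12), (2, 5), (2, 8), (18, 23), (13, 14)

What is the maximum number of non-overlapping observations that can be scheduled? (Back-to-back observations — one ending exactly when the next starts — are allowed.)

6

Sorted by end: (0,2)  (2,3)  (2,4)  (2,5)  (5,7)  (2,8)  (4,12)  (10,13)  (13,14)  (10,17)  (18,20)  (19,21)  (18,23)
take (0,2); take (2,3); skip (2,5); take (5,7); skip (2,8); skip (4,12); take (10,13); take (13,14); take (18,20); skip (19,21).
Selected 6 observations.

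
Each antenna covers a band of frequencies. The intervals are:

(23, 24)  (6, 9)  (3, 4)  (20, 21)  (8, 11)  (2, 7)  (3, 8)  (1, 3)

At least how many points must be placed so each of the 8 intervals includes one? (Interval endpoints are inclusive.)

4

Sorted: [1,3] [3,4] [2,7] [3,8] [6,9] [8,11] [20,21] [23,24]
{[1,3],[3,4],[2,7],[3,8]} hit by 3; {[6,9],[8,11]} hit by 9; {[20,21]} hit by 21; {[23,24]} hit by 24.
Points: 3, 9, 21, 24 (4 total).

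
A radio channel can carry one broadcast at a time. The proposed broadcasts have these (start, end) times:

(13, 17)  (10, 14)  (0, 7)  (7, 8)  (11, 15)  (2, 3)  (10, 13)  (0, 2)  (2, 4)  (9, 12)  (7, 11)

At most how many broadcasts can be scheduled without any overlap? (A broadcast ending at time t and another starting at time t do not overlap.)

Sort by end time and greedily take each interval whose start is ≥ the last chosen end.
By end time: (0,2), (2,3), (2,4), (0,7), (7,8), (7,11), (9,12), (10,13), (10,14), (11,15), (13,17).
Pick (0,2); next start ≥ 2 → (2,3); next start ≥ 3 → (7,8); next start ≥ 8 → (9,12); next start ≥ 12 → (13,17).
Selected 5 broadcasts.

5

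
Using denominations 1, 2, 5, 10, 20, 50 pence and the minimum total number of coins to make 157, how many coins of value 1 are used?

157 = 3×50 + 1×5 + 1×2
Count of 1: 0

0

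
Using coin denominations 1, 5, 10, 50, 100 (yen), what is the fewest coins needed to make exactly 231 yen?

231 = 2×100 + 3×10 + 1×1
Total coins = 2 + 3 + 1 = 6

6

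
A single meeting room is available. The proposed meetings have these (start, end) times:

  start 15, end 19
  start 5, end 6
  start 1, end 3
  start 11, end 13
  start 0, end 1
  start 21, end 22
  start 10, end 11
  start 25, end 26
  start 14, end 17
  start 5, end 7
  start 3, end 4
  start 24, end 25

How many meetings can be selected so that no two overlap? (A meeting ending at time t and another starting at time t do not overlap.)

Order by finish time; keep every interval that doesn't clash with the previous kept one.
Sorted by end: (0,1)  (1,3)  (3,4)  (5,6)  (5,7)  (10,11)  (11,13)  (14,17)  (15,19)  (21,22)  (24,25)  (25,26)
take (0,1); take (1,3); take (3,4); take (5,6); take (10,11); take (11,13); take (14,17); skip (15,19); take (21,22); take (24,25); take (25,26).
Selected 10 meetings.

10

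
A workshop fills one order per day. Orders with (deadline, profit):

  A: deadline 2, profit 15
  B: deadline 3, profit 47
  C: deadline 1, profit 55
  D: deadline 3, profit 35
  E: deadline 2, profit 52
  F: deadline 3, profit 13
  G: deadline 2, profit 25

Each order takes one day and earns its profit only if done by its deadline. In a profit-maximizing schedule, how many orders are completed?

Profit order: C=55 E=52 B=47 D=35 G=25 A=15 F=13
Assign: C→slot 1, E→slot 2, B→slot 3, D skipped, G skipped, A skipped, F skipped.
Slots: [1:C] [2:E] [3:B]
3 of 7 scheduled.

3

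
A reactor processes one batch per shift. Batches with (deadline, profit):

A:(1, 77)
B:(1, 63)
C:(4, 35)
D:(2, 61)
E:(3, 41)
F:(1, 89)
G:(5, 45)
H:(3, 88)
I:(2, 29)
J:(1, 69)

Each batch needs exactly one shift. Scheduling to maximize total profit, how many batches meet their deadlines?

Profit order: F=89 H=88 A=77 J=69 B=63 D=61 G=45 E=41 C=35 I=29
Assign: F→slot 1, H→slot 3, A skipped, J skipped, B skipped, D→slot 2, G→slot 5, E skipped, C→slot 4, I skipped.
Slots: [1:F] [2:D] [3:H] [4:C] [5:G]
5 of 10 scheduled.

5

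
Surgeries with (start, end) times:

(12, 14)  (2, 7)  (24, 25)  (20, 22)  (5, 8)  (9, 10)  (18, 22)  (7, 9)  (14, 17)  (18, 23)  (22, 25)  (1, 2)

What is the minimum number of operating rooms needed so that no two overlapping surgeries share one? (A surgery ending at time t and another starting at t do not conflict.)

The answer is the maximum number of intervals overlapping at any instant.
starts: [1, 2, 5, 7, 9, 12, 14, 18, 18, 20, 22, 24]
ends:   [2, 7, 8, 9, 10, 14, 17, 22, 22, 23, 25, 25]
s1→1 e2→0 s2→1 s5→2 e7→1 s7→2 e8→1 e9→0 s9→1 e10→0 s12→1 e14→0 s14→1 e17→0 s18→1 s18→2 s20→3  — peak 3.

3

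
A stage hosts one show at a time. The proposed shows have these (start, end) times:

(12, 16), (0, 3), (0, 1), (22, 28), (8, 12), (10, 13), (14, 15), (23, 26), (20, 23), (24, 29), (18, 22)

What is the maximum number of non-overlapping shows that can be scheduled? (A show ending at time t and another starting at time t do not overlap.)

5

Sorted by end: (0,1)  (0,3)  (8,12)  (10,13)  (14,15)  (12,16)  (18,22)  (20,23)  (23,26)  (22,28)  (24,29)
take (0,1); skip (0,3); take (8,12); take (14,15); take (18,22); take (23,26).
Selected 5 shows.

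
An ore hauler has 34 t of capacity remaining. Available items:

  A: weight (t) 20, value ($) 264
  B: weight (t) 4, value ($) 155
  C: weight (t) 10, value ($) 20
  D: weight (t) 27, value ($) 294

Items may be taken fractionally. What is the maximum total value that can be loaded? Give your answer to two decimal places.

Order: B (155/4=38.75) > A (264/20=13.20) > D (294/27=10.89) > C (20/10=2.00)
Fill: take B (4 @ 155) → take A (20 @ 264) → take 10/27 of D → 108.89; 34/34 used.
Total value = 527.89

527.89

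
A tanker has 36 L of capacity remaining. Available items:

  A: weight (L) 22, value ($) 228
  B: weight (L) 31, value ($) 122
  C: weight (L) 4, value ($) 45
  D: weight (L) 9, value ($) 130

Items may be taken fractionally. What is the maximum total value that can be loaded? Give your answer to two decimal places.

406.94

Ratios (sorted): D 14.44, C 11.25, A 10.36, B 3.94
take D (9 @ 130); take C (4 @ 45); take A (22 @ 228); take 1/31 of B → 3.94. Capacity used 36/36.
Total value = 406.94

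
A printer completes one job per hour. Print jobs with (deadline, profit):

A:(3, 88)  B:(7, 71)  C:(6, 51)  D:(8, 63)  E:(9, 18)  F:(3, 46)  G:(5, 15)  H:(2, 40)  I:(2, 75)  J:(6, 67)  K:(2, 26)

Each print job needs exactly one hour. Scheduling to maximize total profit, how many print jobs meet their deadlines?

9

Take jobs in profit order; each goes to the latest open slot no later than its deadline.
Profit order: A=88 I=75 B=71 J=67 D=63 C=51 F=46 H=40 K=26 E=18 G=15
Assign: A→slot 3, I→slot 2, B→slot 7, J→slot 6, D→slot 8, C→slot 5, F→slot 1, H skipped, K skipped, E→slot 9, G→slot 4.
Slots: [1:F] [2:I] [3:A] [4:G] [5:C] [6:J] [7:B] [8:D] [9:E]
9 of 11 scheduled.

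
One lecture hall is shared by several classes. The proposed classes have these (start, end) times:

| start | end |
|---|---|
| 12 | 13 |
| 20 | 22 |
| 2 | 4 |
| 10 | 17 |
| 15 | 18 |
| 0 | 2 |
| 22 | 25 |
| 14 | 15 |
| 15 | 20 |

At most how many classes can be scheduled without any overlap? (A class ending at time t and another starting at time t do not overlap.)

7

Order by finish time; keep every interval that doesn't clash with the previous kept one.
By end time: (0,2), (2,4), (12,13), (14,15), (10,17), (15,18), (15,20), (20,22), (22,25).
Pick (0,2); next start ≥ 2 → (2,4); next start ≥ 4 → (12,13); next start ≥ 13 → (14,15); next start ≥ 15 → (15,18); next start ≥ 18 → (20,22); next start ≥ 22 → (22,25).
Selected 7 classes.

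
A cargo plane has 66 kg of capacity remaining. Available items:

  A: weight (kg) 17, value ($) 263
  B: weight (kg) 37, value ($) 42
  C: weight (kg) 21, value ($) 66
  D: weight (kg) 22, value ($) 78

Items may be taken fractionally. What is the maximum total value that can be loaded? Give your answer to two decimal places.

413.81

Sort by value per unit weight and fill in that order.
Order: A (263/17=15.47) > D (78/22=3.55) > C (66/21=3.14) > B (42/37=1.14)
Fill: take A (17 @ 263) → take D (22 @ 78) → take C (21 @ 66) → take 6/37 of B → 6.81; 66/66 used.
Total value = 413.81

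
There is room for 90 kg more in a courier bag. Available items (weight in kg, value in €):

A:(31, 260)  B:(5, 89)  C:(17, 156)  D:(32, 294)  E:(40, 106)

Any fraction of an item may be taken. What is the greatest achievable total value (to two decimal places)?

Order: B (89/5=17.80) > D (294/32=9.19) > C (156/17=9.18) > A (260/31=8.39) > E (106/40=2.65)
Fill: take B (5 @ 89) → take D (32 @ 294) → take C (17 @ 156) → take A (31 @ 260) → take 5/40 of E → 13.25; 90/90 used.
Total value = 812.25

812.25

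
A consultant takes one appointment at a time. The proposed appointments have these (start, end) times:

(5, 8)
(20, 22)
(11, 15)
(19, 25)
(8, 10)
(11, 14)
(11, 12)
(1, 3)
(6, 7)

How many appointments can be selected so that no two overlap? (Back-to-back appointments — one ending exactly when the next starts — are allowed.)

5

By end time: (1,3), (6,7), (5,8), (8,10), (11,12), (11,14), (11,15), (20,22), (19,25).
Pick (1,3); next start ≥ 3 → (6,7); next start ≥ 7 → (8,10); next start ≥ 10 → (11,12); next start ≥ 12 → (20,22).
Selected 5 appointments.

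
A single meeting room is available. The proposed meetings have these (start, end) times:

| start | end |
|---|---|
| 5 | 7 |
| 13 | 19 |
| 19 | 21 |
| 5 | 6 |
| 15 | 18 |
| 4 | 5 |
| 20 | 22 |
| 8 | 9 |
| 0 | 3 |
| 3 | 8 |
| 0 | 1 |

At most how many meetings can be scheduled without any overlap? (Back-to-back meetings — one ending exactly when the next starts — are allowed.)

Order by finish time; keep every interval that doesn't clash with the previous kept one.
Sorted by end: (0,1)  (0,3)  (4,5)  (5,6)  (5,7)  (3,8)  (8,9)  (15,18)  (13,19)  (19,21)  (20,22)
take (0,1); skip (0,3); take (4,5); take (5,6); skip (3,8); take (8,9); take (15,18); skip (13,19); take (19,21).
Selected 6 meetings.

6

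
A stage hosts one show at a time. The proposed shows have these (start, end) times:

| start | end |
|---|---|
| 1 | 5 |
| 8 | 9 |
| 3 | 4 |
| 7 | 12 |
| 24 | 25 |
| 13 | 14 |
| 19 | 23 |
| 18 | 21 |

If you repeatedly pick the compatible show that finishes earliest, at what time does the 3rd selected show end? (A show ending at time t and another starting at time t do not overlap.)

14

Sort by end time and greedily take each interval whose start is ≥ the last chosen end.
Sorted by end: (3,4)  (1,5)  (8,9)  (7,12)  (13,14)  (18,21)  (19,23)  (24,25)
take (3,4); skip (1,5); take (8,9); take (13,14); take (18,21); take (24,25).
Selected: (3,4) (8,9) (13,14) (18,21) (24,25)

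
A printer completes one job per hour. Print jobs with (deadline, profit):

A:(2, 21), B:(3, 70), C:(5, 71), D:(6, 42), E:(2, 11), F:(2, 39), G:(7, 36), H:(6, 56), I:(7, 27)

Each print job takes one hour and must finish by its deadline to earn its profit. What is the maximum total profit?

341

Sort by profit descending; place each in the latest free slot ≤ its deadline.
Profit order: C=71 B=70 H=56 D=42 F=39 G=36 I=27 A=21 E=11
Assign: C→slot 5, B→slot 3, H→slot 6, D→slot 4, F→slot 2, G→slot 7, I→slot 1, A skipped, E skipped.
Slots: [1:I] [2:F] [3:B] [4:D] [5:C] [6:H] [7:G]
Profit = 27 + 39 + 70 + 42 + 71 + 56 + 36 = 341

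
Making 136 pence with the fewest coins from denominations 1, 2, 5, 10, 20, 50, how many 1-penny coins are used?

1

Use the largest denomination that fits, subtract, and repeat.
136 − 2×50→36 − 1×20→16 − 1×10→6 − 1×5→1 − 1×1→0
Count of 1: 1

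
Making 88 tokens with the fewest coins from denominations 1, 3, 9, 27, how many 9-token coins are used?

Use the largest denomination that fits, subtract, and repeat.
88 − 3×27→7 − 2×3→1 − 1×1→0
Count of 9: 0

0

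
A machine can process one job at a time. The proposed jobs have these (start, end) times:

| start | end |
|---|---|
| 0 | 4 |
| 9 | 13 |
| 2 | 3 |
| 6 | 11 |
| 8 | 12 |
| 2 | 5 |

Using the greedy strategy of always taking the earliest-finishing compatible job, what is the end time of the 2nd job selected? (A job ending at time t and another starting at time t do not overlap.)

Sort by end time and greedily take each interval whose start is ≥ the last chosen end.
By end time: (2,3), (0,4), (2,5), (6,11), (8,12), (9,13).
Pick (2,3); next start ≥ 3 → (6,11).
Selected: (2,3) (6,11)

11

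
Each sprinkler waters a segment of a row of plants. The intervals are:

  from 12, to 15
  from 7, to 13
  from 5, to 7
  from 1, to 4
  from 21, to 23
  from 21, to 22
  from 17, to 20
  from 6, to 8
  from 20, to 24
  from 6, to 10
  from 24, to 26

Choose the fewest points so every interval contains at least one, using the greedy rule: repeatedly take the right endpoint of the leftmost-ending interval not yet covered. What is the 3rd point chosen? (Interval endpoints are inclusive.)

15

Process intervals by earliest right end; each time one isn't hit yet, stab at its right endpoint.
By right end: [1,4]  [5,7]  [6,8]  [6,10]  [7,13]  [12,15]  [17,20]  [21,22]  [21,23]  [20,24]  [24,26]
[1,4] uncovered → point at 4; [5,7] uncovered → point at 7; [12,15] uncovered → point at 15; [17,20] uncovered → point at 20; [21,22] uncovered → point at 22; [24,26] uncovered → point at 26.
Points: 4, 7, 15, 20, 22, 26 (6 total).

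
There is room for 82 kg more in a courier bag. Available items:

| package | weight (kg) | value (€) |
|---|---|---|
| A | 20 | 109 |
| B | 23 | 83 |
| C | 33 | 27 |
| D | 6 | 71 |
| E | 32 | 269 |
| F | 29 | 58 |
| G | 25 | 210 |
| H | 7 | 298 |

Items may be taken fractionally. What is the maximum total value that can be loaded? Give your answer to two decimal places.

913.40

Greedy by value/weight ratio, highest first.
Ratios (sorted): H 42.57, D 11.83, E 8.41, G 8.40, A 5.45, B 3.61, F 2.00, C 0.82
take H (7 @ 298); take D (6 @ 71); take E (32 @ 269); take G (25 @ 210); take 12/20 of A → 65.40. Capacity used 82/82.
Total value = 913.40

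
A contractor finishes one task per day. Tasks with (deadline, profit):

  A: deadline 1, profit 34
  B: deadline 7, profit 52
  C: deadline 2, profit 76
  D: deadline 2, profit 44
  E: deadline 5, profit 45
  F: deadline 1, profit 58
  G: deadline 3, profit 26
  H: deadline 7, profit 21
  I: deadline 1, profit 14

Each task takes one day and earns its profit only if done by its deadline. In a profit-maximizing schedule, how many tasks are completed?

6

Take jobs in profit order; each goes to the latest open slot no later than its deadline.
Profit order: C=76 F=58 B=52 E=45 D=44 A=34 G=26 H=21 I=14
Assign: C→slot 2, F→slot 1, B→slot 7, E→slot 5, D skipped, A skipped, G→slot 3, H→slot 6, I skipped.
Slots: [1:F] [2:C] [3:G] [5:E] [6:H] [7:B]
6 of 9 scheduled.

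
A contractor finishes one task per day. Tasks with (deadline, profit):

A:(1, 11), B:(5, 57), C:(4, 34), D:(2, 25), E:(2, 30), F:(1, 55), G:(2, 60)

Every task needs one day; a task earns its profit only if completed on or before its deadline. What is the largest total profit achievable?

206

Sort by profit descending; place each in the latest free slot ≤ its deadline.
By profit: G(d2,60), B(d5,57), F(d1,55), C(d4,34), E(d2,30), D(d2,25), A(d1,11)
G→slot 2; B→slot 5; F→slot 1; C→slot 4; E skipped; D skipped; A skipped.
Profit = 55 + 60 + 34 + 57 = 206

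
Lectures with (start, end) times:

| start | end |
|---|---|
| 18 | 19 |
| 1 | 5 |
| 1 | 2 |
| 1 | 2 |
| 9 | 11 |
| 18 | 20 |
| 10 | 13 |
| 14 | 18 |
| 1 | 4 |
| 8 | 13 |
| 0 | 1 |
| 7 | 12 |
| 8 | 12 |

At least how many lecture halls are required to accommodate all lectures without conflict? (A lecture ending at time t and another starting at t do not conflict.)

5

Events (time:±→running): 0:+→1 1:-→0 1:+→1 1:+→2 1:+→3 1:+→4 2:-→3 2:-→2 4:-→1 5:-→0 7:+→1 8:+→2 8:+→3 9:+→4 10:+→5 … peak 5.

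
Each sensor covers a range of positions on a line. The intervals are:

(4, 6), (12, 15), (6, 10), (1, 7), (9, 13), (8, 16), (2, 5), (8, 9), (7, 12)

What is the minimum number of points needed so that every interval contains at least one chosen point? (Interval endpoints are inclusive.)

3

By right end: [2,5]  [4,6]  [1,7]  [8,9]  [6,10]  [7,12]  [9,13]  [12,15]  [8,16]
[2,5] uncovered → point at 5; [8,9] uncovered → point at 9; [12,15] uncovered → point at 15.
Points: 5, 9, 15 (3 total).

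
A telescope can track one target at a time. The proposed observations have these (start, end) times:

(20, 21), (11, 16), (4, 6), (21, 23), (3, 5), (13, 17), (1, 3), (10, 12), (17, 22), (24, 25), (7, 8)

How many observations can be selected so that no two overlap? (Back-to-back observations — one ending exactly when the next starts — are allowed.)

Greedy by earliest finish: after sorting by end time, pick each interval compatible with the last pick.
Sorted by end: (1,3)  (3,5)  (4,6)  (7,8)  (10,12)  (11,16)  (13,17)  (20,21)  (17,22)  (21,23)  (24,25)
take (1,3); take (3,5); skip (4,6); take (7,8); take (10,12); skip (11,16); take (13,17); take (20,21); take (21,23); take (24,25).
Selected 8 observations.

8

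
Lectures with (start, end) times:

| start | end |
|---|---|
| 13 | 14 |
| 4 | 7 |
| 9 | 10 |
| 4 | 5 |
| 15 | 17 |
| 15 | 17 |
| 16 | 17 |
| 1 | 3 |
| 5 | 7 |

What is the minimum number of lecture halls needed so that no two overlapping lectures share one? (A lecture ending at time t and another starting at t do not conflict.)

3

starts: [1, 4, 4, 5, 9, 13, 15, 15, 16]
ends:   [3, 5, 7, 7, 10, 14, 17, 17, 17]
s1→1 e3→0 s4→1 s4→2 e5→1 s5→2 e7→1 e7→0 s9→1 e10→0 s13→1 e14→0 s15→1 s15→2 s16→3  — peak 3.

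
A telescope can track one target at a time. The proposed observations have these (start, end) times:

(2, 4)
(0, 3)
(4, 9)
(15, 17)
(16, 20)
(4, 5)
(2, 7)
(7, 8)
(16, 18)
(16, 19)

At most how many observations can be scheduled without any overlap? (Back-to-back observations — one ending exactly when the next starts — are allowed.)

4

Order by finish time; keep every interval that doesn't clash with the previous kept one.
By end time: (0,3), (2,4), (4,5), (2,7), (7,8), (4,9), (15,17), (16,18), (16,19), (16,20).
Pick (0,3); next start ≥ 3 → (4,5); next start ≥ 5 → (7,8); next start ≥ 8 → (15,17).
Selected 4 observations.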